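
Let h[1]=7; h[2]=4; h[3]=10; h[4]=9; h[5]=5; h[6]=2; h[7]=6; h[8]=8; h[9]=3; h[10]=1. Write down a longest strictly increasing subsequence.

4, 5, 6, 8

Patience tails give the LIS length; then backtrack through the dp parents:
7 → extends → [7]
4 → replaces 7 → [4]
10 → extends → [4, 10]
9 → replaces 10 → [4, 9]
5 → replaces 9 → [4, 5]
2 → replaces 4 → [2, 5]
6 → extends → [2, 5, 6]
8 → extends → [2, 5, 6, 8]
3 → replaces 5 → [2, 3, 6, 8]
1 → replaces 2 → [1, 3, 6, 8]
Length 4; one witness is 4, 5, 6, 8.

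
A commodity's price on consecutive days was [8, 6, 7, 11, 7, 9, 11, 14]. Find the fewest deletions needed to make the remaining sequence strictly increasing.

3

Fewest deletions = n − (longest strictly increasing subsequence).
i:      1  2  3  4  5  6  7  8
a[i]:   8  6  7 11  7  9 11 14
dp:     1  1  2  3  2  3  4  5
max dp = 5, so deletions = 8 − 5 = 3.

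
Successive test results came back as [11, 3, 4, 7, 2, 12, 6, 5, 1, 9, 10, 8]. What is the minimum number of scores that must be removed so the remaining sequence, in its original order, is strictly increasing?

Fewest deletions = n − (longest strictly increasing subsequence).
Patience tails:
11 → extends → [11]
3 → replaces 11 → [3]
4 → extends → [3, 4]
7 → extends → [3, 4, 7]
2 → replaces 3 → [2, 4, 7]
12 → extends → [2, 4, 7, 12]
6 → replaces 7 → [2, 4, 6, 12]
5 → replaces 6 → [2, 4, 5, 12]
1 → replaces 2 → [1, 4, 5, 12]
9 → replaces 12 → [1, 4, 5, 9]
10 → extends → [1, 4, 5, 9, 10]
8 → replaces 9 → [1, 4, 5, 8, 10]
Longest strictly increasing subsequence has length 5, so deletions = 12 − 5 = 7.

7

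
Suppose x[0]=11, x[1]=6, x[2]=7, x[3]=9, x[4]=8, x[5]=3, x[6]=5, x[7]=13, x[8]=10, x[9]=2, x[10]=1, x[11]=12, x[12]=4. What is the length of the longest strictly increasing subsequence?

5

Track the smallest tail for each achievable length (strict):
11 → extends → [11]
6 → replaces 11 → [6]
7 → extends → [6, 7]
9 → extends → [6, 7, 9]
8 → replaces 9 → [6, 7, 8]
3 → replaces 6 → [3, 7, 8]
5 → replaces 7 → [3, 5, 8]
13 → extends → [3, 5, 8, 13]
10 → replaces 13 → [3, 5, 8, 10]
2 → replaces 3 → [2, 5, 8, 10]
1 → replaces 2 → [1, 5, 8, 10]
12 → extends → [1, 5, 8, 10, 12]
4 → replaces 5 → [1, 4, 8, 10, 12]
Five tails, so the longest strictly increasing subsequence has length 5 (e.g. 6, 7, 9, 10, 12).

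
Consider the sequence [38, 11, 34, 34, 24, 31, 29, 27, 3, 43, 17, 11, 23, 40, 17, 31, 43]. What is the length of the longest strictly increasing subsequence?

Track the smallest tail for each achievable length (strict):
38 → extends → [38]
11 → replaces 38 → [11]
34 → extends → [11, 34]
34 → already a tail → [11, 34]
24 → replaces 34 → [11, 24]
31 → extends → [11, 24, 31]
29 → replaces 31 → [11, 24, 29]
27 → replaces 29 → [11, 24, 27]
3 → replaces 11 → [3, 24, 27]
43 → extends → [3, 24, 27, 43]
17 → replaces 24 → [3, 17, 27, 43]
11 → replaces 17 → [3, 11, 27, 43]
23 → replaces 27 → [3, 11, 23, 43]
40 → replaces 43 → [3, 11, 23, 40]
17 → replaces 23 → [3, 11, 17, 40]
31 → replaces 40 → [3, 11, 17, 31]
43 → extends → [3, 11, 17, 31, 43]
Five tails, so the longest strictly increasing subsequence has length 5 (e.g. 11, 24, 31, 40, 43).

5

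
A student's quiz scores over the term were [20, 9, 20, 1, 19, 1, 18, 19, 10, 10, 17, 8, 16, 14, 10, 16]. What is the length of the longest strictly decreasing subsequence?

7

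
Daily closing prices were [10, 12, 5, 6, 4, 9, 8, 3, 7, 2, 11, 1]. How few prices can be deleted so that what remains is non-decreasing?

Fewest deletions = n − (longest non-decreasing subsequence).
Patience tails:
10 → extends → [10]
12 → extends → [10, 12]
5 → replaces 10 → [5, 12]
6 → replaces 12 → [5, 6]
4 → replaces 5 → [4, 6]
9 → extends → [4, 6, 9]
8 → replaces 9 → [4, 6, 8]
3 → replaces 4 → [3, 6, 8]
7 → replaces 8 → [3, 6, 7]
2 → replaces 3 → [2, 6, 7]
11 → extends → [2, 6, 7, 11]
1 → replaces 2 → [1, 6, 7, 11]
Longest non-decreasing subsequence has length 4, so deletions = 12 − 4 = 8.

8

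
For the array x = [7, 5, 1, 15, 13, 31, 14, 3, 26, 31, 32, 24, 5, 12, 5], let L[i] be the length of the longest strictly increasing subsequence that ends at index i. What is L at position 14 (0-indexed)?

3

dp[i] = 1 + max{dp[j] : j<i, x[j]<x[i]} (or 1 if no such j):
i:      0  1  2  3  4  5  6  7  8  9 10 11 12 13 14
x[i]:   7  5  1 15 13 31 14  3 26 31 32 24  5 12  5
dp:     1  1  1  2  2  3  3  2  4  5  6  4  3  4  3
At index 14 the value is 3.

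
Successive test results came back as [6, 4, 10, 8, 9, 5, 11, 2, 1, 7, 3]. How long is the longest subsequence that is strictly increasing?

Let dp[i] be the length of the longest such subsequence ending at index i:
i:      1  2  3  4  5  6  7  8  9 10 11
a[i]:   6  4 10  8  9  5 11  2  1  7  3
dp:     1  1  2  2  3  2  4  1  1  3  2
Maximum dp value is 4.

4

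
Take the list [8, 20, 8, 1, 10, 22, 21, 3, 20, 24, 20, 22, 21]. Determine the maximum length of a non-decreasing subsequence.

6

Track the smallest tail for each achievable length (allowing ties):
8 → extends → [8]
20 → extends → [8, 20]
8 → replaces 20 → [8, 8]
1 → replaces 8 → [1, 8]
10 → extends → [1, 8, 10]
22 → extends → [1, 8, 10, 22]
21 → replaces 22 → [1, 8, 10, 21]
3 → replaces 8 → [1, 3, 10, 21]
20 → replaces 21 → [1, 3, 10, 20]
24 → extends → [1, 3, 10, 20, 24]
20 → replaces 24 → [1, 3, 10, 20, 20]
22 → extends → [1, 3, 10, 20, 20, 22]
21 → replaces 22 → [1, 3, 10, 20, 20, 21]
Six tails, so the longest non-decreasing subsequence has length 6 (e.g. 8, 8, 10, 20, 20, 22).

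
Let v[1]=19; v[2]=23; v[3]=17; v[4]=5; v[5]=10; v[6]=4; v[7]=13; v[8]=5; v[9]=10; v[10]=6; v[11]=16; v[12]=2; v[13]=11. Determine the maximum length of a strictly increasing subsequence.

4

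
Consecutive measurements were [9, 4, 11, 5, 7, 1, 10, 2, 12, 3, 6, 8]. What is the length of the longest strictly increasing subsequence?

5

Track the smallest tail for each achievable length (strict):
9 → extends → [9]
4 → replaces 9 → [4]
11 → extends → [4, 11]
5 → replaces 11 → [4, 5]
7 → extends → [4, 5, 7]
1 → replaces 4 → [1, 5, 7]
10 → extends → [1, 5, 7, 10]
2 → replaces 5 → [1, 2, 7, 10]
12 → extends → [1, 2, 7, 10, 12]
3 → replaces 7 → [1, 2, 3, 10, 12]
6 → replaces 10 → [1, 2, 3, 6, 12]
8 → replaces 12 → [1, 2, 3, 6, 8]
Five tails, so the longest strictly increasing subsequence has length 5 (e.g. 4, 5, 7, 10, 12).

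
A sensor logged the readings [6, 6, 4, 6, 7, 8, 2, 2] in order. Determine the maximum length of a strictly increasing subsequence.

4

Let dp[i] be the length of the longest such subsequence ending at index i:
i:     1 2 3 4 5 6 7 8
a[i]:  6 6 4 6 7 8 2 2
dp:    1 1 1 2 3 4 1 1
Maximum dp value is 4.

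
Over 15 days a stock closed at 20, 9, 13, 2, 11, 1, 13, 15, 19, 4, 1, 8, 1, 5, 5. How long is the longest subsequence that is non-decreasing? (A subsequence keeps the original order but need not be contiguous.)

5

Track the smallest tail for each achievable length (allowing ties):
20 → extends → [20]
9 → replaces 20 → [9]
13 → extends → [9, 13]
2 → replaces 9 → [2, 13]
11 → replaces 13 → [2, 11]
1 → replaces 2 → [1, 11]
13 → extends → [1, 11, 13]
15 → extends → [1, 11, 13, 15]
19 → extends → [1, 11, 13, 15, 19]
4 → replaces 11 → [1, 4, 13, 15, 19]
1 → replaces 4 → [1, 1, 13, 15, 19]
8 → replaces 13 → [1, 1, 8, 15, 19]
1 → replaces 8 → [1, 1, 1, 15, 19]
5 → replaces 15 → [1, 1, 1, 5, 19]
5 → replaces 19 → [1, 1, 1, 5, 5]
Five tails, so the longest non-decreasing subsequence has length 5 (e.g. 9, 13, 13, 15, 19).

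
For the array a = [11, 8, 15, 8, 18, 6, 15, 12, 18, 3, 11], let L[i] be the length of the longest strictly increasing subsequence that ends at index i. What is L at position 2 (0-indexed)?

dp[i] = 1 + max{dp[j] : j<i, a[j]<a[i]} (or 1 if no such j):
i:      0  1  2  3  4  5  6  7  8  9 10
a[i]:  11  8 15  8 18  6 15 12 18  3 11
dp:     1  1  2  1  3  1  2  2  3  1  2
At index 2 the value is 2.

2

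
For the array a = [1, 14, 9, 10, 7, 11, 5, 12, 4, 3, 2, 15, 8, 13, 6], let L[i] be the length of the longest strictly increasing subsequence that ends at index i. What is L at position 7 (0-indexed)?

5

dp[i] = 1 + max{dp[j] : j<i, a[j]<a[i]} (or 1 if no such j):
i:      0  1  2  3  4  5  6  7  8  9 10 11 12 13 14
a[i]:   1 14  9 10  7 11  5 12  4  3  2 15  8 13  6
dp:     1  2  2  3  2  4  2  5  2  2  2  6  3  6  3
At index 7 the value is 5.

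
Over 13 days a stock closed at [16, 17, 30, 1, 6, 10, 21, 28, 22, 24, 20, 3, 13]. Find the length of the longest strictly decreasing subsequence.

5

Negate each value so 'decreasing' becomes 'increasing', then run patience tails on the negated sequence:
-16 → extends → [-16]
-17 → replaces -16 → [-17]
-30 → replaces -17 → [-30]
-1 → extends → [-30, -1]
-6 → replaces -1 → [-30, -6]
-10 → replaces -6 → [-30, -10]
-21 → replaces -10 → [-30, -21]
-28 → replaces -21 → [-30, -28]
-22 → extends → [-30, -28, -22]
-24 → replaces -22 → [-30, -28, -24]
-20 → extends → [-30, -28, -24, -20]
-3 → extends → [-30, -28, -24, -20, -3]
-13 → replaces -3 → [-30, -28, -24, -20, -13]
Five tails, so the longest strictly decreasing subsequence of the original has length 5.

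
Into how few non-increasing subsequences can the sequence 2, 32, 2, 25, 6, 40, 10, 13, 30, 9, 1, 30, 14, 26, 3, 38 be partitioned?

7

Place each on the leftmost legal pile:
2 → new pile 1 (tops now [2])
32 → new pile 2 (tops now [2, 32])
2 → pile 1 (tops now [2, 32])
25 → pile 2 (tops now [2, 25])
6 → pile 2 (tops now [2, 6])
40 → new pile 3 (tops now [2, 6, 40])
10 → pile 3 (tops now [2, 6, 10])
13 → new pile 4 (tops now [2, 6, 10, 13])
30 → new pile 5 (tops now [2, 6, 10, 13, 30])
9 → pile 3 (tops now [2, 6, 9, 13, 30])
1 → pile 1 (tops now [1, 6, 9, 13, 30])
30 → pile 5 (tops now [1, 6, 9, 13, 30])
14 → pile 5 (tops now [1, 6, 9, 13, 14])
26 → new pile 6 (tops now [1, 6, 9, 13, 14, 26])
3 → pile 2 (tops now [1, 3, 9, 13, 14, 26])
38 → new pile 7 (tops now [1, 3, 9, 13, 14, 26, 38])
Seven piles.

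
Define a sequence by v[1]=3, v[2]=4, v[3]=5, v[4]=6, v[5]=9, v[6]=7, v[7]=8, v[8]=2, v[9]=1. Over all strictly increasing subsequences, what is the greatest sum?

33

Let S[i] be the best sum of a strictly increasing subsequence ending at i:
i:      1  2  3  4  5  6  7  8  9
v[i]:   3  4  5  6  9  7  8  2  1
S:      3  7 12 18 27 25 33  2  1
Maximum is 33 (e.g. 3 + 4 + 5 + 6 + 7 + 8).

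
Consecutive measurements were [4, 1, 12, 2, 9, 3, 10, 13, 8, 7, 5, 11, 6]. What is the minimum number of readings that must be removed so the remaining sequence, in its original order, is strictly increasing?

Fewest deletions = n − (longest strictly increasing subsequence).
i:      1  2  3  4  5  6  7  8  9 10 11 12 13
a[i]:   4  1 12  2  9  3 10 13  8  7  5 11  6
dp:     1  1  2  2  3  3  4  5  4  4  4  5  5
max dp = 5, so deletions = 13 − 5 = 8.

8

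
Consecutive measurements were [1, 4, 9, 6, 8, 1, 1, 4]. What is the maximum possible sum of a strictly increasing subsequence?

19

Let S[i] be the best sum of a strictly increasing subsequence ending at i:
i:      1  2  3  4  5  6  7  8
a[i]:   1  4  9  6  8  1  1  4
S:      1  5 14 11 19  1  1  5
Maximum is 19 (e.g. 1 + 4 + 6 + 8).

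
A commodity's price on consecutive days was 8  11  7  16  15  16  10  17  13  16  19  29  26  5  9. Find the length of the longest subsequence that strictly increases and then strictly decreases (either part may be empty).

inc[i] = longest strictly increasing subsequence ending at i; dec[i] = longest strictly decreasing subsequence starting at i:
i:      1  2  3  4  5  6  7  8  9 10 11 12 13 14 15
a[i]:   8 11  7 16 15 16 10 17 13 16 19 29 26  5  9
inc:    1  2  1  3  3  4  2  5  3  4  6  7  7  1  2
dec:    3  3  2  4  3  3  2  3  2  2  2  3  2  1  1
Best peak at i=12 (value 29): inc=7, dec=3, length 7+3−1 = 9.

9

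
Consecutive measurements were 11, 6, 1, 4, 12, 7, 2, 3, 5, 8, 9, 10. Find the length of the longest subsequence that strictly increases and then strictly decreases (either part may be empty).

inc[i] = longest strictly increasing subsequence ending at i; dec[i] = longest strictly decreasing subsequence starting at i:
i:      1  2  3  4  5  6  7  8  9 10 11 12
a[i]:  11  6  1  4 12  7  2  3  5  8  9 10
inc:    1  1  1  2  3  3  2  3  4  5  6  7
dec:    4  3  1  2  3  2  1  1  1  1  1  1
Best peak at i=12 (value 10): inc=7, dec=1, length 7+1−1 = 7.

7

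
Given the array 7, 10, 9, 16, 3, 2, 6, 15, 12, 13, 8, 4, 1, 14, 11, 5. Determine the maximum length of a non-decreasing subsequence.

Let dp[i] be the length of the longest such subsequence ending at index i:
i:      1  2  3  4  5  6  7  8  9 10 11 12 13 14 15 16
a[i]:   7 10  9 16  3  2  6 15 12 13  8  4  1 14 11  5
dp:     1  2  2  3  1  1  2  3  3  4  3  2  1  5  4  3
Maximum dp value is 5.

5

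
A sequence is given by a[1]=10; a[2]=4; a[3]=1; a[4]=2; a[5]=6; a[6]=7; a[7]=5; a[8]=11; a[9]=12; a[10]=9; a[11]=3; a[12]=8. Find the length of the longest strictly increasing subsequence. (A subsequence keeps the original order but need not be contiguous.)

6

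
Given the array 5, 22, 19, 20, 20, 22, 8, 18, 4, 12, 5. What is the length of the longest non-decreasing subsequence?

Track the smallest tail for each achievable length (allowing ties):
5 → extends → [5]
22 → extends → [5, 22]
19 → replaces 22 → [5, 19]
20 → extends → [5, 19, 20]
20 → extends → [5, 19, 20, 20]
22 → extends → [5, 19, 20, 20, 22]
8 → replaces 19 → [5, 8, 20, 20, 22]
18 → replaces 20 → [5, 8, 18, 20, 22]
4 → replaces 5 → [4, 8, 18, 20, 22]
12 → replaces 18 → [4, 8, 12, 20, 22]
5 → replaces 8 → [4, 5, 12, 20, 22]
Five tails, so the longest non-decreasing subsequence has length 5 (e.g. 5, 19, 20, 20, 22).

5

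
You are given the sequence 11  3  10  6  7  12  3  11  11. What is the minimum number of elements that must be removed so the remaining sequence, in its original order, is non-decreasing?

4

Fewest deletions = n − (longest non-decreasing subsequence).
i:      1  2  3  4  5  6  7  8  9
a[i]:  11  3 10  6  7 12  3 11 11
dp:     1  1  2  2  3  4  2  4  5
max dp = 5, so deletions = 9 − 5 = 4.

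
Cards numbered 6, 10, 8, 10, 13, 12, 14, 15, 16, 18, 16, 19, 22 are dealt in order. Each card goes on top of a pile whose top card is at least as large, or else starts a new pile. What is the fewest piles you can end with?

10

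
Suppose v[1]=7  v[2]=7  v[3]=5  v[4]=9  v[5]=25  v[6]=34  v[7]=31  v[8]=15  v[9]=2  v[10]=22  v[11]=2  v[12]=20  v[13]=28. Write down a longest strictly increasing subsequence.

7, 9, 15, 22, 28

Patience tails give the LIS length; then backtrack through the dp parents:
7 → extends → [7]
7 → already a tail → [7]
5 → replaces 7 → [5]
9 → extends → [5, 9]
25 → extends → [5, 9, 25]
34 → extends → [5, 9, 25, 34]
31 → replaces 34 → [5, 9, 25, 31]
15 → replaces 25 → [5, 9, 15, 31]
2 → replaces 5 → [2, 9, 15, 31]
22 → replaces 31 → [2, 9, 15, 22]
2 → already a tail → [2, 9, 15, 22]
20 → replaces 22 → [2, 9, 15, 20]
28 → extends → [2, 9, 15, 20, 28]
Length 5; one witness is 7, 9, 15, 22, 28.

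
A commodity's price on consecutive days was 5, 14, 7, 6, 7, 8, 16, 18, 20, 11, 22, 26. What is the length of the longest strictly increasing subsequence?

Track the smallest tail for each achievable length (strict):
5 → extends → [5]
14 → extends → [5, 14]
7 → replaces 14 → [5, 7]
6 → replaces 7 → [5, 6]
7 → extends → [5, 6, 7]
8 → extends → [5, 6, 7, 8]
16 → extends → [5, 6, 7, 8, 16]
18 → extends → [5, 6, 7, 8, 16, 18]
20 → extends → [5, 6, 7, 8, 16, 18, 20]
11 → replaces 16 → [5, 6, 7, 8, 11, 18, 20]
22 → extends → [5, 6, 7, 8, 11, 18, 20, 22]
26 → extends → [5, 6, 7, 8, 11, 18, 20, 22, 26]
Nine tails, so the longest strictly increasing subsequence has length 9 (e.g. 5, 6, 7, 8, 16, 18, 20, 22, 26).

9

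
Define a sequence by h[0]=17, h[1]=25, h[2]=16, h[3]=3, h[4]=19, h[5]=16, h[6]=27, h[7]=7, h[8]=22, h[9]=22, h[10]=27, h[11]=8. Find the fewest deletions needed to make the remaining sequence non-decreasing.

Fewest deletions = n − (longest non-decreasing subsequence).
Patience tails:
17 → extends → [17]
25 → extends → [17, 25]
16 → replaces 17 → [16, 25]
3 → replaces 16 → [3, 25]
19 → replaces 25 → [3, 19]
16 → replaces 19 → [3, 16]
27 → extends → [3, 16, 27]
7 → replaces 16 → [3, 7, 27]
22 → replaces 27 → [3, 7, 22]
22 → extends → [3, 7, 22, 22]
27 → extends → [3, 7, 22, 22, 27]
8 → replaces 22 → [3, 7, 8, 22, 27]
Longest non-decreasing subsequence has length 5, so deletions = 12 − 5 = 7.

7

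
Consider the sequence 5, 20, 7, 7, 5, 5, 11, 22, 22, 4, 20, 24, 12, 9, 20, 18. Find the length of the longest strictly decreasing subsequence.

4

Let dp[i] be the longest strictly decreasing subsequence ending at i:
i:      1  2  3  4  5  6  7  8  9 10 11 12 13 14 15 16
a[i]:   5 20  7  7  5  5 11 22 22  4 20 24 12  9 20 18
dp:     1  1  2  2  3  3  2  1  1  4  2  1  3  4  2  3
Maximum is 4.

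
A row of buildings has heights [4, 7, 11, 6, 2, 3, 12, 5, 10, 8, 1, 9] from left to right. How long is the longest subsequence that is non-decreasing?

5

Track the smallest tail for each achievable length (allowing ties):
4 → extends → [4]
7 → extends → [4, 7]
11 → extends → [4, 7, 11]
6 → replaces 7 → [4, 6, 11]
2 → replaces 4 → [2, 6, 11]
3 → replaces 6 → [2, 3, 11]
12 → extends → [2, 3, 11, 12]
5 → replaces 11 → [2, 3, 5, 12]
10 → replaces 12 → [2, 3, 5, 10]
8 → replaces 10 → [2, 3, 5, 8]
1 → replaces 2 → [1, 3, 5, 8]
9 → extends → [1, 3, 5, 8, 9]
Five tails, so the longest non-decreasing subsequence has length 5 (e.g. 2, 3, 5, 8, 9).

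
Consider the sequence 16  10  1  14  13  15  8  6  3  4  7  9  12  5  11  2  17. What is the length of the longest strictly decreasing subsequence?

7

Negate each value so 'decreasing' becomes 'increasing', then run patience tails on the negated sequence:
-16 → extends → [-16]
-10 → extends → [-16, -10]
-1 → extends → [-16, -10, -1]
-14 → replaces -10 → [-16, -14, -1]
-13 → replaces -1 → [-16, -14, -13]
-15 → replaces -14 → [-16, -15, -13]
-8 → extends → [-16, -15, -13, -8]
-6 → extends → [-16, -15, -13, -8, -6]
-3 → extends → [-16, -15, -13, -8, -6, -3]
-4 → replaces -3 → [-16, -15, -13, -8, -6, -4]
-7 → replaces -6 → [-16, -15, -13, -8, -7, -4]
-9 → replaces -8 → [-16, -15, -13, -9, -7, -4]
-12 → replaces -9 → [-16, -15, -13, -12, -7, -4]
-5 → replaces -4 → [-16, -15, -13, -12, -7, -5]
-11 → replaces -7 → [-16, -15, -13, -12, -11, -5]
-2 → extends → [-16, -15, -13, -12, -11, -5, -2]
-17 → replaces -16 → [-17, -15, -13, -12, -11, -5, -2]
Seven tails, so the longest strictly decreasing subsequence of the original has length 7.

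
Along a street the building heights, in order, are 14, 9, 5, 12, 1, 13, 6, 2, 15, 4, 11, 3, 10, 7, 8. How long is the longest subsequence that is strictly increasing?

5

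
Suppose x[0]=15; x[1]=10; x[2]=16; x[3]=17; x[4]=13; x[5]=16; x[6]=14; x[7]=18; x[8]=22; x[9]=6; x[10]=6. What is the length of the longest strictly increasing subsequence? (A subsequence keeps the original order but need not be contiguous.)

Track the smallest tail for each achievable length (strict):
15 → extends → [15]
10 → replaces 15 → [10]
16 → extends → [10, 16]
17 → extends → [10, 16, 17]
13 → replaces 16 → [10, 13, 17]
16 → replaces 17 → [10, 13, 16]
14 → replaces 16 → [10, 13, 14]
18 → extends → [10, 13, 14, 18]
22 → extends → [10, 13, 14, 18, 22]
6 → replaces 10 → [6, 13, 14, 18, 22]
6 → already a tail → [6, 13, 14, 18, 22]
Five tails, so the longest strictly increasing subsequence has length 5 (e.g. 15, 16, 17, 18, 22).

5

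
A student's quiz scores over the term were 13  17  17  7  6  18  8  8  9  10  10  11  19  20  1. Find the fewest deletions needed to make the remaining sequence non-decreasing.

Fewest deletions = n − (longest non-decreasing subsequence).
i:      1  2  3  4  5  6  7  8  9 10 11 12 13 14 15
a[i]:  13 17 17  7  6 18  8  8  9 10 10 11 19 20  1
dp:     1  2  3  1  1  4  2  3  4  5  6  7  8  9  1
max dp = 9, so deletions = 15 − 9 = 6.

6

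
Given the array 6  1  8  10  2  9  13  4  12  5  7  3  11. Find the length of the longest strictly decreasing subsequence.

4

Negate each value so 'decreasing' becomes 'increasing', then run patience tails on the negated sequence:
-6 → extends → [-6]
-1 → extends → [-6, -1]
-8 → replaces -6 → [-8, -1]
-10 → replaces -8 → [-10, -1]
-2 → replaces -1 → [-10, -2]
-9 → replaces -2 → [-10, -9]
-13 → replaces -10 → [-13, -9]
-4 → extends → [-13, -9, -4]
-12 → replaces -9 → [-13, -12, -4]
-5 → replaces -4 → [-13, -12, -5]
-7 → replaces -5 → [-13, -12, -7]
-3 → extends → [-13, -12, -7, -3]
-11 → replaces -7 → [-13, -12, -11, -3]
Four tails, so the longest strictly decreasing subsequence of the original has length 4.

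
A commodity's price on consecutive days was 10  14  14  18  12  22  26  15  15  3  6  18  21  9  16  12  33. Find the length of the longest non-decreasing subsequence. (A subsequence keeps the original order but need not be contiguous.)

Track the smallest tail for each achievable length (allowing ties):
10 → extends → [10]
14 → extends → [10, 14]
14 → extends → [10, 14, 14]
18 → extends → [10, 14, 14, 18]
12 → replaces 14 → [10, 12, 14, 18]
22 → extends → [10, 12, 14, 18, 22]
26 → extends → [10, 12, 14, 18, 22, 26]
15 → replaces 18 → [10, 12, 14, 15, 22, 26]
15 → replaces 22 → [10, 12, 14, 15, 15, 26]
3 → replaces 10 → [3, 12, 14, 15, 15, 26]
6 → replaces 12 → [3, 6, 14, 15, 15, 26]
18 → replaces 26 → [3, 6, 14, 15, 15, 18]
21 → extends → [3, 6, 14, 15, 15, 18, 21]
9 → replaces 14 → [3, 6, 9, 15, 15, 18, 21]
16 → replaces 18 → [3, 6, 9, 15, 15, 16, 21]
12 → replaces 15 → [3, 6, 9, 12, 15, 16, 21]
33 → extends → [3, 6, 9, 12, 15, 16, 21, 33]
Eight tails, so the longest non-decreasing subsequence has length 8 (e.g. 10, 14, 14, 15, 15, 18, 21, 33).

8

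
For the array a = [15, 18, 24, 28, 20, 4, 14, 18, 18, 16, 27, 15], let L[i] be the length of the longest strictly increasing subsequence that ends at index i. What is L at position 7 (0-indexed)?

3

dp[i] = 1 + max{dp[j] : j<i, a[j]<a[i]} (or 1 if no such j):
i:      0  1  2  3  4  5  6  7  8  9 10 11
a[i]:  15 18 24 28 20  4 14 18 18 16 27 15
dp:     1  2  3  4  3  1  2  3  3  3  4  3
At index 7 the value is 3.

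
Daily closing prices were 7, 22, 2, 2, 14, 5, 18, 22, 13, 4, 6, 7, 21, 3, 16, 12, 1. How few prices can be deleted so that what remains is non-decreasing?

Fewest deletions = n − (longest non-decreasing subsequence).
i:      1  2  3  4  5  6  7  8  9 10 11 12 13 14 15 16 17
a[i]:   7 22  2  2 14  5 18 22 13  4  6  7 21  3 16 12  1
dp:     1  2  1  2  3  3  4  5  4  3  4  5  6  3  6  6  1
max dp = 6, so deletions = 17 − 6 = 11.

11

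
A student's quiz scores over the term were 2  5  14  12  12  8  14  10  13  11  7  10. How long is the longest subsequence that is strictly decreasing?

4

Negate each value so 'decreasing' becomes 'increasing', then run patience tails on the negated sequence:
-2 → extends → [-2]
-5 → replaces -2 → [-5]
-14 → replaces -5 → [-14]
-12 → extends → [-14, -12]
-12 → already a tail → [-14, -12]
-8 → extends → [-14, -12, -8]
-14 → already a tail → [-14, -12, -8]
-10 → replaces -8 → [-14, -12, -10]
-13 → replaces -12 → [-14, -13, -10]
-11 → replaces -10 → [-14, -13, -11]
-7 → extends → [-14, -13, -11, -7]
-10 → replaces -7 → [-14, -13, -11, -10]
Four tails, so the longest strictly decreasing subsequence of the original has length 4.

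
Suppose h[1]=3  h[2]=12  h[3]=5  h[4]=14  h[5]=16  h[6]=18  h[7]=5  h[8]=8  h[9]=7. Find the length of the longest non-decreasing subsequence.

5

Let dp[i] be the length of the longest such subsequence ending at index i:
i:      1  2  3  4  5  6  7  8  9
h[i]:   3 12  5 14 16 18  5  8  7
dp:     1  2  2  3  4  5  3  4  4
Maximum dp value is 5.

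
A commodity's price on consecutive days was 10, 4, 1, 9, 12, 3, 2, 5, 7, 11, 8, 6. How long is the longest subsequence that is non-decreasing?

Track the smallest tail for each achievable length (allowing ties):
10 → extends → [10]
4 → replaces 10 → [4]
1 → replaces 4 → [1]
9 → extends → [1, 9]
12 → extends → [1, 9, 12]
3 → replaces 9 → [1, 3, 12]
2 → replaces 3 → [1, 2, 12]
5 → replaces 12 → [1, 2, 5]
7 → extends → [1, 2, 5, 7]
11 → extends → [1, 2, 5, 7, 11]
8 → replaces 11 → [1, 2, 5, 7, 8]
6 → replaces 7 → [1, 2, 5, 6, 8]
Five tails, so the longest non-decreasing subsequence has length 5 (e.g. 1, 3, 5, 7, 11).

5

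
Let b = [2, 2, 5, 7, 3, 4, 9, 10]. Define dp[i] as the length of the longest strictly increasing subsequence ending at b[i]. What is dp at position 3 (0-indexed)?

dp[i] = 1 + max{dp[j] : j<i, b[j]<b[i]} (or 1 if no such j):
i:      0  1  2  3  4  5  6  7
b[i]:   2  2  5  7  3  4  9 10
dp:     1  1  2  3  2  3  4  5
At index 3 the value is 3.

3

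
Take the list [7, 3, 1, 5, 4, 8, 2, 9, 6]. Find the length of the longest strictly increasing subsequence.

Track the smallest tail for each achievable length (strict):
7 → extends → [7]
3 → replaces 7 → [3]
1 → replaces 3 → [1]
5 → extends → [1, 5]
4 → replaces 5 → [1, 4]
8 → extends → [1, 4, 8]
2 → replaces 4 → [1, 2, 8]
9 → extends → [1, 2, 8, 9]
6 → replaces 8 → [1, 2, 6, 9]
Four tails, so the longest strictly increasing subsequence has length 4 (e.g. 3, 5, 8, 9).

4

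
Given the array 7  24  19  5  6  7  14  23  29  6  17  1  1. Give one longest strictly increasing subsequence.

5, 6, 7, 14, 23, 29

Patience tails give the LIS length; then backtrack through the dp parents:
7 → extends → [7]
24 → extends → [7, 24]
19 → replaces 24 → [7, 19]
5 → replaces 7 → [5, 19]
6 → replaces 19 → [5, 6]
7 → extends → [5, 6, 7]
14 → extends → [5, 6, 7, 14]
23 → extends → [5, 6, 7, 14, 23]
29 → extends → [5, 6, 7, 14, 23, 29]
6 → already a tail → [5, 6, 7, 14, 23, 29]
17 → replaces 23 → [5, 6, 7, 14, 17, 29]
1 → replaces 5 → [1, 6, 7, 14, 17, 29]
1 → already a tail → [1, 6, 7, 14, 17, 29]
Length 6; one witness is 5, 6, 7, 14, 23, 29.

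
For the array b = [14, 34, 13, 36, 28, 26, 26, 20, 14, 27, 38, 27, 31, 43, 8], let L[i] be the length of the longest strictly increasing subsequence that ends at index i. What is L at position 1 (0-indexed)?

2

dp[i] = 1 + max{dp[j] : j<i, b[j]<b[i]} (or 1 if no such j):
i:      0  1  2  3  4  5  6  7  8  9 10 11 12 13 14
b[i]:  14 34 13 36 28 26 26 20 14 27 38 27 31 43  8
dp:     1  2  1  3  2  2  2  2  2  3  4  3  4  5  1
At index 1 the value is 2.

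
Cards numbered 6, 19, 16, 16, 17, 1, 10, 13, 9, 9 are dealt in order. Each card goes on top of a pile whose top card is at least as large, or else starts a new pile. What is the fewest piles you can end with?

3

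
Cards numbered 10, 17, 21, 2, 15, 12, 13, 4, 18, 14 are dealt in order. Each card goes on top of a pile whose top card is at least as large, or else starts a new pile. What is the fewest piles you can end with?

4

The minimum number of non-increasing subsequences covering a sequence equals the length of its longest strictly increasing subsequence.
LIS length is 4 (e.g. 10, 12, 13, 18), so 4 piles are needed.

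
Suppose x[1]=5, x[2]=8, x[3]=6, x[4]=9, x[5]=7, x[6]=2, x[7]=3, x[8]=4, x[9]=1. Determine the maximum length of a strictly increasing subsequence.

Let dp[i] be the length of the longest such subsequence ending at index i:
i:     1 2 3 4 5 6 7 8 9
x[i]:  5 8 6 9 7 2 3 4 1
dp:    1 2 2 3 3 1 2 3 1
Maximum dp value is 3.

3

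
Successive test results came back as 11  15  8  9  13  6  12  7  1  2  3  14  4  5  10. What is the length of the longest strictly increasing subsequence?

Track the smallest tail for each achievable length (strict):
11 → extends → [11]
15 → extends → [11, 15]
8 → replaces 11 → [8, 15]
9 → replaces 15 → [8, 9]
13 → extends → [8, 9, 13]
6 → replaces 8 → [6, 9, 13]
12 → replaces 13 → [6, 9, 12]
7 → replaces 9 → [6, 7, 12]
1 → replaces 6 → [1, 7, 12]
2 → replaces 7 → [1, 2, 12]
3 → replaces 12 → [1, 2, 3]
14 → extends → [1, 2, 3, 14]
4 → replaces 14 → [1, 2, 3, 4]
5 → extends → [1, 2, 3, 4, 5]
10 → extends → [1, 2, 3, 4, 5, 10]
Six tails, so the longest strictly increasing subsequence has length 6 (e.g. 1, 2, 3, 4, 5, 10).

6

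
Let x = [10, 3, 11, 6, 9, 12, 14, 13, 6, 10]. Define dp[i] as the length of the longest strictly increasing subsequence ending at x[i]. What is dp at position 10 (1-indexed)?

4

dp[i] = 1 + max{dp[j] : j<i, x[j]<x[i]} (or 1 if no such j):
i:      1  2  3  4  5  6  7  8  9 10
x[i]:  10  3 11  6  9 12 14 13  6 10
dp:     1  1  2  2  3  4  5  5  2  4
At index 10 the value is 4.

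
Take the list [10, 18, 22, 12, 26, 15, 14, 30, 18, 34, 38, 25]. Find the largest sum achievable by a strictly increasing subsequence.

178

Let S[i] be the best sum of a strictly increasing subsequence ending at i:
i:       1   2   3   4   5   6   7   8   9  10  11  12
a[i]:   10  18  22  12  26  15  14  30  18  34  38  25
S:      10  28  50  22  76  37  36 106  55 140 178  80
Maximum is 178 (e.g. 10 + 18 + 22 + 26 + 30 + 34 + 38).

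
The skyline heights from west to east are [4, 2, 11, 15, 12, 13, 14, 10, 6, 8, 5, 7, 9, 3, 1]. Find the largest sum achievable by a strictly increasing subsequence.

54

Let S[i] be the best sum of a strictly increasing subsequence ending at i:
i:      1  2  3  4  5  6  7  8  9 10 11 12 13 14 15
a[i]:   4  2 11 15 12 13 14 10  6  8  5  7  9  3  1
S:      4  2 15 30 27 40 54 14 10 18  9 17 27  5  1
Maximum is 54 (e.g. 4 + 11 + 12 + 13 + 14).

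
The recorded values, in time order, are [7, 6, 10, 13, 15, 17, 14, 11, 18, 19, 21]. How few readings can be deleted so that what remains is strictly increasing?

3

Fewest deletions = n − (longest strictly increasing subsequence).
i:      1  2  3  4  5  6  7  8  9 10 11
a[i]:   7  6 10 13 15 17 14 11 18 19 21
dp:     1  1  2  3  4  5  4  3  6  7  8
max dp = 8, so deletions = 11 − 8 = 3.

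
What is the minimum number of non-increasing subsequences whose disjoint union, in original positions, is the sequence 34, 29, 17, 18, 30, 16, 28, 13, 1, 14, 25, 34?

4

Place each on the leftmost legal pile:
34 → new pile 1 (tops now [34])
29 → pile 1 (tops now [29])
17 → pile 1 (tops now [17])
18 → new pile 2 (tops now [17, 18])
30 → new pile 3 (tops now [17, 18, 30])
16 → pile 1 (tops now [16, 18, 30])
28 → pile 3 (tops now [16, 18, 28])
13 → pile 1 (tops now [13, 18, 28])
1 → pile 1 (tops now [1, 18, 28])
14 → pile 2 (tops now [1, 14, 28])
25 → pile 3 (tops now [1, 14, 25])
34 → new pile 4 (tops now [1, 14, 25, 34])
Four piles.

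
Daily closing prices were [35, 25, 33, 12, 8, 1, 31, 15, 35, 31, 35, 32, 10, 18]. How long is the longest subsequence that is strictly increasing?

4

Track the smallest tail for each achievable length (strict):
35 → extends → [35]
25 → replaces 35 → [25]
33 → extends → [25, 33]
12 → replaces 25 → [12, 33]
8 → replaces 12 → [8, 33]
1 → replaces 8 → [1, 33]
31 → replaces 33 → [1, 31]
15 → replaces 31 → [1, 15]
35 → extends → [1, 15, 35]
31 → replaces 35 → [1, 15, 31]
35 → extends → [1, 15, 31, 35]
32 → replaces 35 → [1, 15, 31, 32]
10 → replaces 15 → [1, 10, 31, 32]
18 → replaces 31 → [1, 10, 18, 32]
Four tails, so the longest strictly increasing subsequence has length 4 (e.g. 12, 15, 31, 35).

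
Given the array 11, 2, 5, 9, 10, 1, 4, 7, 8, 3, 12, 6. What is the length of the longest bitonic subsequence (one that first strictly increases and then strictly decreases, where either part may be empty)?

inc[i] = longest strictly increasing subsequence ending at i; dec[i] = longest strictly decreasing subsequence starting at i:
i:      1  2  3  4  5  6  7  8  9 10 11 12
a[i]:  11  2  5  9 10  1  4  7  8  3 12  6
inc:    1  1  2  3  4  1  2  3  4  2  5  3
dec:    4  2  3  3  3  1  2  2  2  1  2  1
Best peak at i=5 (value 10): inc=4, dec=3, length 4+3−1 = 6.

6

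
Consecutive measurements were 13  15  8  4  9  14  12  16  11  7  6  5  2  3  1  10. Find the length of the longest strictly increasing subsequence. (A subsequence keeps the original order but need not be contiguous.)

Let dp[i] be the length of the longest such subsequence ending at index i:
i:      1  2  3  4  5  6  7  8  9 10 11 12 13 14 15 16
a[i]:  13 15  8  4  9 14 12 16 11  7  6  5  2  3  1 10
dp:     1  2  1  1  2  3  3  4  3  2  2  2  1  2  1  3
Maximum dp value is 4.

4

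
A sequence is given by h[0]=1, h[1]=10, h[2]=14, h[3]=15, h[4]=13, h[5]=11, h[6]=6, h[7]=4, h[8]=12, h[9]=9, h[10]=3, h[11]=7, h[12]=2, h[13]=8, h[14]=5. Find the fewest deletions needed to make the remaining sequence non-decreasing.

Fewest deletions = n − (longest non-decreasing subsequence).
Patience tails:
1 → extends → [1]
10 → extends → [1, 10]
14 → extends → [1, 10, 14]
15 → extends → [1, 10, 14, 15]
13 → replaces 14 → [1, 10, 13, 15]
11 → replaces 13 → [1, 10, 11, 15]
6 → replaces 10 → [1, 6, 11, 15]
4 → replaces 6 → [1, 4, 11, 15]
12 → replaces 15 → [1, 4, 11, 12]
9 → replaces 11 → [1, 4, 9, 12]
3 → replaces 4 → [1, 3, 9, 12]
7 → replaces 9 → [1, 3, 7, 12]
2 → replaces 3 → [1, 2, 7, 12]
8 → replaces 12 → [1, 2, 7, 8]
5 → replaces 7 → [1, 2, 5, 8]
Longest non-decreasing subsequence has length 4, so deletions = 15 − 4 = 11.

11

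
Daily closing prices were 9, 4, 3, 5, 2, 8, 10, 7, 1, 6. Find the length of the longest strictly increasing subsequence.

4

Track the smallest tail for each achievable length (strict):
9 → extends → [9]
4 → replaces 9 → [4]
3 → replaces 4 → [3]
5 → extends → [3, 5]
2 → replaces 3 → [2, 5]
8 → extends → [2, 5, 8]
10 → extends → [2, 5, 8, 10]
7 → replaces 8 → [2, 5, 7, 10]
1 → replaces 2 → [1, 5, 7, 10]
6 → replaces 7 → [1, 5, 6, 10]
Four tails, so the longest strictly increasing subsequence has length 4 (e.g. 4, 5, 8, 10).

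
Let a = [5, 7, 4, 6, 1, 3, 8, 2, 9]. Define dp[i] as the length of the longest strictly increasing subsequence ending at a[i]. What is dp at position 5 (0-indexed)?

dp[i] = 1 + max{dp[j] : j<i, a[j]<a[i]} (or 1 if no such j):
i:     0 1 2 3 4 5 6 7 8
a[i]:  5 7 4 6 1 3 8 2 9
dp:    1 2 1 2 1 2 3 2 4
At index 5 the value is 2.

2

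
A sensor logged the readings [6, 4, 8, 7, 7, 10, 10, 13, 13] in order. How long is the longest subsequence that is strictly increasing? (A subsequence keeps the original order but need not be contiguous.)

Let dp[i] be the length of the longest such subsequence ending at index i:
i:      1  2  3  4  5  6  7  8  9
a[i]:   6  4  8  7  7 10 10 13 13
dp:     1  1  2  2  2  3  3  4  4
Maximum dp value is 4.

4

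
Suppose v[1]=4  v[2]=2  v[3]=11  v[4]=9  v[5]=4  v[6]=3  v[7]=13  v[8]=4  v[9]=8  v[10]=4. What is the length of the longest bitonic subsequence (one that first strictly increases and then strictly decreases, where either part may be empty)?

inc[i] = longest strictly increasing subsequence ending at i; dec[i] = longest strictly decreasing subsequence starting at i:
i:      1  2  3  4  5  6  7  8  9 10
v[i]:   4  2 11  9  4  3 13  4  8  4
inc:    1  1  2  2  2  2  3  3  4  3
dec:    2  1  4  3  2  1  3  1  2  1
Best peak at i=3 (value 11): inc=2, dec=4, length 2+4−1 = 5.

5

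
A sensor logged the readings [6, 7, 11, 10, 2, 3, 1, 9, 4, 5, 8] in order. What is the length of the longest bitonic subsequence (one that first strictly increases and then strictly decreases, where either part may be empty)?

inc[i] = longest strictly increasing subsequence ending at i; dec[i] = longest strictly decreasing subsequence starting at i:
i:      1  2  3  4  5  6  7  8  9 10 11
a[i]:   6  7 11 10  2  3  1  9  4  5  8
inc:    1  2  3  3  1  2  1  3  3  4  5
dec:    3  3  4  3  2  2  1  2  1  1  1
Best peak at i=3 (value 11): inc=3, dec=4, length 3+4−1 = 6.

6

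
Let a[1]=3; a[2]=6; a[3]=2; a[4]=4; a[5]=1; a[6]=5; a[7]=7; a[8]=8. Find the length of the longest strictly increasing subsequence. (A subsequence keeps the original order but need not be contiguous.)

Track the smallest tail for each achievable length (strict):
3 → extends → [3]
6 → extends → [3, 6]
2 → replaces 3 → [2, 6]
4 → replaces 6 → [2, 4]
1 → replaces 2 → [1, 4]
5 → extends → [1, 4, 5]
7 → extends → [1, 4, 5, 7]
8 → extends → [1, 4, 5, 7, 8]
Five tails, so the longest strictly increasing subsequence has length 5 (e.g. 3, 4, 5, 7, 8).

5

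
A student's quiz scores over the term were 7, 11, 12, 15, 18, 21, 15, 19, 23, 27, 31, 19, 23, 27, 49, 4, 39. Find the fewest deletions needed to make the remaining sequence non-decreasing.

Fewest deletions = n − (longest non-decreasing subsequence).
i:      1  2  3  4  5  6  7  8  9 10 11 12 13 14 15 16 17
a[i]:   7 11 12 15 18 21 15 19 23 27 31 19 23 27 49  4 39
dp:     1  2  3  4  5  6  5  6  7  8  9  7  8  9 10  1 10
max dp = 10, so deletions = 17 − 10 = 7.

7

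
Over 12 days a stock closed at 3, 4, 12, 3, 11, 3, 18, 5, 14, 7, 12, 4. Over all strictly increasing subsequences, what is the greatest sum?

Let S[i] be the best sum of a strictly increasing subsequence ending at i:
i:      1  2  3  4  5  6  7  8  9 10 11 12
a[i]:   3  4 12  3 11  3 18  5 14  7 12  4
S:      3  7 19  3 18  3 37 12 33 19 31  7
Maximum is 37 (e.g. 3 + 4 + 12 + 18).

37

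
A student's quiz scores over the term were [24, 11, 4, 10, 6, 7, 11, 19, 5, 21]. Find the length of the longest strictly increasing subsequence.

6

Track the smallest tail for each achievable length (strict):
24 → extends → [24]
11 → replaces 24 → [11]
4 → replaces 11 → [4]
10 → extends → [4, 10]
6 → replaces 10 → [4, 6]
7 → extends → [4, 6, 7]
11 → extends → [4, 6, 7, 11]
19 → extends → [4, 6, 7, 11, 19]
5 → replaces 6 → [4, 5, 7, 11, 19]
21 → extends → [4, 5, 7, 11, 19, 21]
Six tails, so the longest strictly increasing subsequence has length 6 (e.g. 4, 6, 7, 11, 19, 21).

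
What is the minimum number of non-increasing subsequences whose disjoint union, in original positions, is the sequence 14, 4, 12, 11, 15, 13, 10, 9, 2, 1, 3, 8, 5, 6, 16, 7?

5

Place each on the leftmost legal pile:
14 → new pile 1 (tops now [14])
4 → pile 1 (tops now [4])
12 → new pile 2 (tops now [4, 12])
11 → pile 2 (tops now [4, 11])
15 → new pile 3 (tops now [4, 11, 15])
13 → pile 3 (tops now [4, 11, 13])
10 → pile 2 (tops now [4, 10, 13])
9 → pile 2 (tops now [4, 9, 13])
2 → pile 1 (tops now [2, 9, 13])
1 → pile 1 (tops now [1, 9, 13])
3 → pile 2 (tops now [1, 3, 13])
8 → pile 3 (tops now [1, 3, 8])
5 → pile 3 (tops now [1, 3, 5])
6 → new pile 4 (tops now [1, 3, 5, 6])
16 → new pile 5 (tops now [1, 3, 5, 6, 16])
7 → pile 5 (tops now [1, 3, 5, 6, 7])
Five piles.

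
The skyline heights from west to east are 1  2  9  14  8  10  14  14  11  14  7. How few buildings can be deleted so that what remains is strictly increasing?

5

Fewest deletions = n − (longest strictly increasing subsequence).
i:      1  2  3  4  5  6  7  8  9 10 11
a[i]:   1  2  9 14  8 10 14 14 11 14  7
dp:     1  2  3  4  3  4  5  5  5  6  3
max dp = 6, so deletions = 11 − 6 = 5.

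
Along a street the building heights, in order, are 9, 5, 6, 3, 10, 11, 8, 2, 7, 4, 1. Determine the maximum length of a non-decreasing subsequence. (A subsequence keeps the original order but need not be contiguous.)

4

Let dp[i] be the length of the longest such subsequence ending at index i:
i:      1  2  3  4  5  6  7  8  9 10 11
a[i]:   9  5  6  3 10 11  8  2  7  4  1
dp:     1  1  2  1  3  4  3  1  3  2  1
Maximum dp value is 4.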